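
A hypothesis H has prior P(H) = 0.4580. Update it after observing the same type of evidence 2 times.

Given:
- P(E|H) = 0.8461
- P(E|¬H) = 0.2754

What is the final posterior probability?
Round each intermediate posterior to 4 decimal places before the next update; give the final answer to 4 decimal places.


Sequential Bayesian updating:

Initial prior: P(H) = 0.4580

Update 1:
  P(E) = 0.8461 × 0.4580 + 0.2754 × 0.5420 = 0.38751380 + 0.14926680 = 0.53678060
  P(H|E) = 0.38751380 / 0.53678060 = 0.7219

Update 2:
  P(E) = 0.8461 × 0.7219 + 0.2754 × 0.2781 = 0.61079959 + 0.07658874 = 0.68738833
  P(H|E) = 0.61079959 / 0.68738833 = 0.8886

Final posterior: 0.8886


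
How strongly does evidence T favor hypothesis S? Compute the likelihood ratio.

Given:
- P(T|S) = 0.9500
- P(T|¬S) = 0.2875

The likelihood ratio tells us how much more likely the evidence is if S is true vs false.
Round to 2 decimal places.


Likelihood Ratio (LR) = P(T|S) / P(T|¬S)

LR = 0.9500 / 0.2875
   = 3.30

The evidence is 3.30 times more likely if S is true than if S is false.
Because LR exceeds 1, T is evidence for S.


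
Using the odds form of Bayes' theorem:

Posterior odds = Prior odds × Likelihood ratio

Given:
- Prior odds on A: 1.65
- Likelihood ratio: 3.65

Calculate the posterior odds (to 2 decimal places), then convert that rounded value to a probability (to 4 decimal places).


Step 1: Calculate posterior odds
Posterior odds = Prior odds × LR
               = 1.65 × 3.65
               = 6.02

Step 2: Convert to probability
P(A|E) = Posterior odds / (1 + Posterior odds)
       = 6.02 / (1 + 6.02)
       = 6.02 / 7.02
       = 0.8575

The evidence increased P(A) from 0.6226 to 0.8575.


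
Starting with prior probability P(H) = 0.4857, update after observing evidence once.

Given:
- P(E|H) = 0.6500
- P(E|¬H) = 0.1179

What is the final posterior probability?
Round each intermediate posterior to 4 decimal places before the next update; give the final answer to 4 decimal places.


Sequential Bayesian updating:

Initial prior: P(H) = 0.4857

Update 1:
  P(E) = 0.6500 × 0.4857 + 0.1179 × 0.5143 = 0.31570500 + 0.06063597 = 0.37634097
  P(H|E) = 0.31570500 / 0.37634097 = 0.8389

Final posterior: 0.8389


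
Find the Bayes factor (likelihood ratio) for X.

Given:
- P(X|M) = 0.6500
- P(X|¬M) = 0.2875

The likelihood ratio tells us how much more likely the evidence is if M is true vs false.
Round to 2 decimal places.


Likelihood Ratio (LR) = P(X|M) / P(X|¬M)

LR = 0.6500 / 0.2875
   = 2.26

The evidence is 2.26 times more likely if M is true than if M is false.
Because LR exceeds 1, X is evidence for M.


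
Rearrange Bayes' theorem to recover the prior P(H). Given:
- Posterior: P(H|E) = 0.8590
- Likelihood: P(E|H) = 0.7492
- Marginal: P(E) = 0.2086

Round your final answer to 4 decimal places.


From Bayes' theorem: P(H|E) = P(E|H) × P(H) / P(E)

Rearranging for P(H):
P(H) = P(H|E) × P(E) / P(E|H)
     = 0.8590 × 0.2086 / 0.7492
     = 0.17918740 / 0.7492
     = 0.2392


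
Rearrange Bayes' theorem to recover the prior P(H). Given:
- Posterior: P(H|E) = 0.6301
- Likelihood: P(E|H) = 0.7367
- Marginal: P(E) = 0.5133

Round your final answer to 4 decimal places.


From Bayes' theorem: P(H|E) = P(E|H) × P(H) / P(E)

Rearranging for P(H):
P(H) = P(H|E) × P(E) / P(E|H)
     = 0.6301 × 0.5133 / 0.7367
     = 0.32343033 / 0.7367
     = 0.4390


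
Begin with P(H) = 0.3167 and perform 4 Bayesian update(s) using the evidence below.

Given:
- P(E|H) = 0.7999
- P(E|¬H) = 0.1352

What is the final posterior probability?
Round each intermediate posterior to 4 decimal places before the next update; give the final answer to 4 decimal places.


Sequential Bayesian updating:

Initial prior: P(H) = 0.3167

Update 1:
  P(E) = 0.7999 × 0.3167 + 0.1352 × 0.6833 = 0.25332833 + 0.09238216 = 0.34571049
  P(H|E) = 0.25332833 / 0.34571049 = 0.7328

Update 2:
  P(E) = 0.7999 × 0.7328 + 0.1352 × 0.2672 = 0.58616672 + 0.03612544 = 0.62229216
  P(H|E) = 0.58616672 / 0.62229216 = 0.9419

Update 3:
  P(E) = 0.7999 × 0.9419 + 0.1352 × 0.0581 = 0.75342581 + 0.00785512 = 0.76128093
  P(H|E) = 0.75342581 / 0.76128093 = 0.9897

Update 4:
  P(E) = 0.7999 × 0.9897 + 0.1352 × 0.0103 = 0.79166103 + 0.00139256 = 0.79305359
  P(H|E) = 0.79166103 / 0.79305359 = 0.9982

Final posterior: 0.9982


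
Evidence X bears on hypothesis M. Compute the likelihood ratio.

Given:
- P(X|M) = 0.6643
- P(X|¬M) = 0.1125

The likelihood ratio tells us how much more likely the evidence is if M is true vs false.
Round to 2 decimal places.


Likelihood Ratio (LR) = P(X|M) / P(X|¬M)

LR = 0.6643 / 0.1125
   = 5.90

The evidence is 5.90 times more likely if M is true than if M is false.
LR > 1, so observing X raises the odds in favor of M.


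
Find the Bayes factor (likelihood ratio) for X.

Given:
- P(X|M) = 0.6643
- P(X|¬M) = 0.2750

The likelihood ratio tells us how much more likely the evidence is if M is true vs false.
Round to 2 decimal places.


Likelihood Ratio (LR) = P(X|M) / P(X|¬M)

LR = 0.6643 / 0.2750
   = 2.42

The evidence is 2.42 times more likely if M is true than if M is false.
Since LR > 1, the evidence supports M over ¬M.


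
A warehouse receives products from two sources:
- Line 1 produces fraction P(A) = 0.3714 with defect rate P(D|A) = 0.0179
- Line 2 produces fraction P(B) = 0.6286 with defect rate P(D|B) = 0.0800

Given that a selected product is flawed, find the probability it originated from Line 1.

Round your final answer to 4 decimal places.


Let A = from Line 1, D = flawed

Given:
- P(A) = 0.3714, P(B) = 0.6286
- P(D|A) = 0.0179, P(D|B) = 0.0800

Step 1: Find P(D)
P(D) = P(D|A)P(A) + P(D|B)P(B)
     = 0.0179 × 0.3714 + 0.0800 × 0.6286
     = 0.00664806 + 0.05028800
     = 0.05693606

Step 2: Apply Bayes' theorem
P(A|D) = P(D|A)P(A) / P(D)
       = 0.00664806 / 0.05693606
       = 0.1168


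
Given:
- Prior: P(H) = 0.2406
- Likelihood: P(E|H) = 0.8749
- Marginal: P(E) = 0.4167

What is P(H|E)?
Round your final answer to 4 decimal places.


Using Bayes' theorem:

P(H|E) = P(E|H) × P(H) / P(E)
       = 0.8749 × 0.2406 / 0.4167
       = 0.21050094 / 0.4167
       = 0.5052

The evidence strengthens our belief in H.
Prior: 0.2406 → Posterior: 0.5052


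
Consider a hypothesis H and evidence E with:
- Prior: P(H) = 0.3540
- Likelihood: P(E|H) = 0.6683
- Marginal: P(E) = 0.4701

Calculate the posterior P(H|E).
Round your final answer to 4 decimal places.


Using Bayes' theorem:

P(H|E) = P(E|H) × P(H) / P(E)
       = 0.6683 × 0.3540 / 0.4701
       = 0.23657820 / 0.4701
       = 0.5033

The evidence strengthens our belief in H.
Prior: 0.3540 → Posterior: 0.5033


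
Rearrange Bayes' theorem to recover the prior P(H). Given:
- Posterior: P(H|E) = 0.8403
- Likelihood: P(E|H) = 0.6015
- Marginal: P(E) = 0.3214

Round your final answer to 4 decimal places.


From Bayes' theorem: P(H|E) = P(E|H) × P(H) / P(E)

Rearranging for P(H):
P(H) = P(H|E) × P(E) / P(E|H)
     = 0.8403 × 0.3214 / 0.6015
     = 0.27007242 / 0.6015
     = 0.4490


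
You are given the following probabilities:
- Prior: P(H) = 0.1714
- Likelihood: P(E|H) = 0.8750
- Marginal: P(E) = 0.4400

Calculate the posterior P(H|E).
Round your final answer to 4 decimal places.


Using Bayes' theorem:

P(H|E) = P(E|H) × P(H) / P(E)
       = 0.8750 × 0.1714 / 0.4400
       = 0.14997500 / 0.4400
       = 0.3409

The evidence strengthens our belief in H.
Prior: 0.1714 → Posterior: 0.3409


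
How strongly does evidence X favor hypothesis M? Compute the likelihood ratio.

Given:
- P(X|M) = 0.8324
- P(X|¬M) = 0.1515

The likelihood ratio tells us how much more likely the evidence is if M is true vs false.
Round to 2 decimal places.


Likelihood Ratio (LR) = P(X|M) / P(X|¬M)

LR = 0.8324 / 0.1515
   = 5.49

The evidence is 5.49 times more likely if M is true than if M is false.
Because LR exceeds 1, X is evidence for M.


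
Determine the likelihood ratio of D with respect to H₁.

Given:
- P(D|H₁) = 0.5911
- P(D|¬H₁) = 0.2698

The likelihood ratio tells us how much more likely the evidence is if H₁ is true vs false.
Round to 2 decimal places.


Likelihood Ratio (LR) = P(D|H₁) / P(D|¬H₁)

LR = 0.5911 / 0.2698
   = 2.19

The evidence is 2.19 times more likely if H₁ is true than if H₁ is false.
Because LR exceeds 1, D is evidence for H₁.


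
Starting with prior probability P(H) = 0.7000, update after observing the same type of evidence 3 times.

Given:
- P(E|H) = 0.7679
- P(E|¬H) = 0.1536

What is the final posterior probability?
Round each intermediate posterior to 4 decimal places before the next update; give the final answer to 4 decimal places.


Sequential Bayesian updating:

Initial prior: P(H) = 0.7000

Update 1:
  P(E) = 0.7679 × 0.7000 + 0.1536 × 0.3000 = 0.53753000 + 0.04608000 = 0.58361000
  P(H|E) = 0.53753000 / 0.58361000 = 0.9210

Update 2:
  P(E) = 0.7679 × 0.9210 + 0.1536 × 0.0790 = 0.70723590 + 0.01213440 = 0.71937030
  P(H|E) = 0.70723590 / 0.71937030 = 0.9831

Update 3:
  P(E) = 0.7679 × 0.9831 + 0.1536 × 0.0169 = 0.75492249 + 0.00259584 = 0.75751833
  P(H|E) = 0.75492249 / 0.75751833 = 0.9966

Final posterior: 0.9966


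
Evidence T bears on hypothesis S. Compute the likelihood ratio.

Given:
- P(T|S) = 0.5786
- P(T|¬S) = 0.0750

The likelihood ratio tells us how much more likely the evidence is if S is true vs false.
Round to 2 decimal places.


Likelihood Ratio (LR) = P(T|S) / P(T|¬S)

LR = 0.5786 / 0.0750
   = 7.71

The evidence is 7.71 times more likely if S is true than if S is false.
Because LR exceeds 1, T is evidence for S.


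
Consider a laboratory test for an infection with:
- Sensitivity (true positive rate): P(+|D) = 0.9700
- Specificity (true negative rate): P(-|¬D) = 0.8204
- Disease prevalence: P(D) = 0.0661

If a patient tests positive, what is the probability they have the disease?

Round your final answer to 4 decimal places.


Let D = has disease, + = positive test

Given:
- P(D) = 0.0661 (prevalence)
- P(+|D) = 0.9700 (sensitivity)
- P(-|¬D) = 0.8204 (specificity)
- P(+|¬D) = 0.1796 (false positive rate = 1 - specificity)

Step 1: Find P(+)
P(+) = P(+|D)P(D) + P(+|¬D)P(¬D)
     = 0.9700 × 0.0661 + 0.1796 × 0.9339
     = 0.06411700 + 0.16772844
     = 0.23184544

Step 2: Apply Bayes' theorem for P(D|+)
P(D|+) = P(+|D)P(D) / P(+)
       = 0.06411700 / 0.23184544
       = 0.2766


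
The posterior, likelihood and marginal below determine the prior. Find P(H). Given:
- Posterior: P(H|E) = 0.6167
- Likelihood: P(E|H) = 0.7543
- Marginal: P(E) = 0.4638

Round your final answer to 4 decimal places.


From Bayes' theorem: P(H|E) = P(E|H) × P(H) / P(E)

Rearranging for P(H):
P(H) = P(H|E) × P(E) / P(E|H)
     = 0.6167 × 0.4638 / 0.7543
     = 0.28602546 / 0.7543
     = 0.3792


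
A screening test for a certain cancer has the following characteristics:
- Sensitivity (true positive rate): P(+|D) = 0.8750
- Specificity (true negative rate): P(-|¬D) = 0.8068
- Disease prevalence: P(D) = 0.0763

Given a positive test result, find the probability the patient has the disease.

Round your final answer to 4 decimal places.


Let D = has disease, + = positive test

Given:
- P(D) = 0.0763 (prevalence)
- P(+|D) = 0.8750 (sensitivity)
- P(-|¬D) = 0.8068 (specificity)
- P(+|¬D) = 0.1932 (false positive rate = 1 - specificity)

Step 1: Find P(+)
P(+) = P(+|D)P(D) + P(+|¬D)P(¬D)
     = 0.8750 × 0.0763 + 0.1932 × 0.9237
     = 0.06676250 + 0.17845884
     = 0.24522134

Step 2: Apply Bayes' theorem for P(D|+)
P(D|+) = P(+|D)P(D) / P(+)
       = 0.06676250 / 0.24522134
       = 0.2723


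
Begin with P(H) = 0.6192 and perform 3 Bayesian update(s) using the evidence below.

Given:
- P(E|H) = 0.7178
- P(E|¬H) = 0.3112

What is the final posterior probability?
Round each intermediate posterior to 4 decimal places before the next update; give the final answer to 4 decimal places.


Sequential Bayesian updating:

Initial prior: P(H) = 0.6192

Update 1:
  P(E) = 0.7178 × 0.6192 + 0.3112 × 0.3808 = 0.44446176 + 0.11850496 = 0.56296672
  P(H|E) = 0.44446176 / 0.56296672 = 0.7895

Update 2:
  P(E) = 0.7178 × 0.7895 + 0.3112 × 0.2105 = 0.56670310 + 0.06550760 = 0.63221070
  P(H|E) = 0.56670310 / 0.63221070 = 0.8964

Update 3:
  P(E) = 0.7178 × 0.8964 + 0.3112 × 0.1036 = 0.64343592 + 0.03224032 = 0.67567624
  P(H|E) = 0.64343592 / 0.67567624 = 0.9523

Final posterior: 0.9523


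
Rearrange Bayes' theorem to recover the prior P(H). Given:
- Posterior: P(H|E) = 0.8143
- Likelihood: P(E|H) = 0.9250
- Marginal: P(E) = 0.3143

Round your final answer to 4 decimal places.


From Bayes' theorem: P(H|E) = P(E|H) × P(H) / P(E)

Rearranging for P(H):
P(H) = P(H|E) × P(E) / P(E|H)
     = 0.8143 × 0.3143 / 0.9250
     = 0.25593449 / 0.9250
     = 0.2767


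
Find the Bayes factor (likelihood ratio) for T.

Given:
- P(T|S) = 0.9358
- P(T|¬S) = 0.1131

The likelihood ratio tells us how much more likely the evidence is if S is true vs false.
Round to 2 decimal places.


Likelihood Ratio (LR) = P(T|S) / P(T|¬S)

LR = 0.9358 / 0.1131
   = 8.27

The evidence is 8.27 times more likely if S is true than if S is false.
Because LR exceeds 1, T is evidence for S.


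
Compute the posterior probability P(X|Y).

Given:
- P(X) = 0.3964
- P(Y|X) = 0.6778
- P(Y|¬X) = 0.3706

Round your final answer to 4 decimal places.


Bayes' theorem: P(X|Y) = P(Y|X) × P(X) / P(Y)

Step 1: Calculate P(Y) using law of total probability
P(Y) = P(Y|X)P(X) + P(Y|¬X)P(¬X)
     = 0.6778 × 0.3964 + 0.3706 × 0.6036
     = 0.26867992 + 0.22369416
     = 0.49237408

Step 2: Apply Bayes' theorem
P(X|Y) = P(Y|X) × P(X) / P(Y)
       = 0.26867992 / 0.49237408
       = 0.5457


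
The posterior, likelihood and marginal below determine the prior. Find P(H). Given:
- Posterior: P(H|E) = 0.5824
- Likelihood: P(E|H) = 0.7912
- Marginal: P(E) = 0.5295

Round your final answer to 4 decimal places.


From Bayes' theorem: P(H|E) = P(E|H) × P(H) / P(E)

Rearranging for P(H):
P(H) = P(H|E) × P(E) / P(E|H)
     = 0.5824 × 0.5295 / 0.7912
     = 0.30838080 / 0.7912
     = 0.3898


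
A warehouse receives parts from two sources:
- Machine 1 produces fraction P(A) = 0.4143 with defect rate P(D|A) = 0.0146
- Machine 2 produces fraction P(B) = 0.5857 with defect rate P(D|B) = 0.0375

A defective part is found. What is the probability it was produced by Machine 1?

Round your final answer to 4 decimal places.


Let A = from Machine 1, D = defective

Given:
- P(A) = 0.4143, P(B) = 0.5857
- P(D|A) = 0.0146, P(D|B) = 0.0375

Step 1: Find P(D)
P(D) = P(D|A)P(A) + P(D|B)P(B)
     = 0.0146 × 0.4143 + 0.0375 × 0.5857
     = 0.00604878 + 0.02196375
     = 0.02801253

Step 2: Apply Bayes' theorem
P(A|D) = P(D|A)P(A) / P(D)
       = 0.00604878 / 0.02801253
       = 0.2159


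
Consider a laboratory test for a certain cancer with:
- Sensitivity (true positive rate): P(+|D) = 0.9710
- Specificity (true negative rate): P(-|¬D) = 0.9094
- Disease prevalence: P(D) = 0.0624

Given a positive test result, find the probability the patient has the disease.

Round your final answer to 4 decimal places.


Let D = has disease, + = positive test

Given:
- P(D) = 0.0624 (prevalence)
- P(+|D) = 0.9710 (sensitivity)
- P(-|¬D) = 0.9094 (specificity)
- P(+|¬D) = 0.0906 (false positive rate = 1 - specificity)

Step 1: Find P(+)
P(+) = P(+|D)P(D) + P(+|¬D)P(¬D)
     = 0.9710 × 0.0624 + 0.0906 × 0.9376
     = 0.06059040 + 0.08494656
     = 0.14553696

Step 2: Apply Bayes' theorem for P(D|+)
P(D|+) = P(+|D)P(D) / P(+)
       = 0.06059040 / 0.14553696
       = 0.4163


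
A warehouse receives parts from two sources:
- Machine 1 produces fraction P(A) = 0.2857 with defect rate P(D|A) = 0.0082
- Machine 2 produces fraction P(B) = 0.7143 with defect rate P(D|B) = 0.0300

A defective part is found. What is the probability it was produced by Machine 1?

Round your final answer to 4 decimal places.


Let A = from Machine 1, D = defective

Given:
- P(A) = 0.2857, P(B) = 0.7143
- P(D|A) = 0.0082, P(D|B) = 0.0300

Step 1: Find P(D)
P(D) = P(D|A)P(A) + P(D|B)P(B)
     = 0.0082 × 0.2857 + 0.0300 × 0.7143
     = 0.00234274 + 0.02142900
     = 0.02377174

Step 2: Apply Bayes' theorem
P(A|D) = P(D|A)P(A) / P(D)
       = 0.00234274 / 0.02377174
       = 0.0986


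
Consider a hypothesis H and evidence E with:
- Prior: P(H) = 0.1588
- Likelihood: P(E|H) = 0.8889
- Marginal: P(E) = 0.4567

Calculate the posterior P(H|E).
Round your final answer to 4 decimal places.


Using Bayes' theorem:

P(H|E) = P(E|H) × P(H) / P(E)
       = 0.8889 × 0.1588 / 0.4567
       = 0.14115732 / 0.4567
       = 0.3091

The evidence strengthens our belief in H.
Prior: 0.1588 → Posterior: 0.3091


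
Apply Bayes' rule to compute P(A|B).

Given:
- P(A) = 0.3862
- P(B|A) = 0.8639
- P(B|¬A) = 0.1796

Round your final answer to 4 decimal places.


Bayes' theorem: P(A|B) = P(B|A) × P(A) / P(B)

Step 1: Calculate P(B) using law of total probability
P(B) = P(B|A)P(A) + P(B|¬A)P(¬A)
     = 0.8639 × 0.3862 + 0.1796 × 0.6138
     = 0.33363818 + 0.11023848
     = 0.44387666

Step 2: Apply Bayes' theorem
P(A|B) = P(B|A) × P(A) / P(B)
       = 0.33363818 / 0.44387666
       = 0.7516


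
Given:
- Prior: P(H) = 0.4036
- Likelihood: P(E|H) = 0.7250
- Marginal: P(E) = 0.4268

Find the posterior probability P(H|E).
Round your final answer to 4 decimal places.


Using Bayes' theorem:

P(H|E) = P(E|H) × P(H) / P(E)
       = 0.7250 × 0.4036 / 0.4268
       = 0.29261000 / 0.4268
       = 0.6856

The evidence strengthens our belief in H.
Prior: 0.4036 → Posterior: 0.6856


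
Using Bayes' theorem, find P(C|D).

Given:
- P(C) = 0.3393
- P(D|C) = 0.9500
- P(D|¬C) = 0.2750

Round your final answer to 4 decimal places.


Bayes' theorem: P(C|D) = P(D|C) × P(C) / P(D)

Step 1: Calculate P(D) using law of total probability
P(D) = P(D|C)P(C) + P(D|¬C)P(¬C)
     = 0.9500 × 0.3393 + 0.2750 × 0.6607
     = 0.32233500 + 0.18169250
     = 0.50402750

Step 2: Apply Bayes' theorem
P(C|D) = P(D|C) × P(C) / P(D)
       = 0.32233500 / 0.50402750
       = 0.6395


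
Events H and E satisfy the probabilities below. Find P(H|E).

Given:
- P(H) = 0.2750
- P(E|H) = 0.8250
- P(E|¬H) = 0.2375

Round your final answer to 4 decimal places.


Bayes' theorem: P(H|E) = P(E|H) × P(H) / P(E)

Step 1: Calculate P(E) using law of total probability
P(E) = P(E|H)P(H) + P(E|¬H)P(¬H)
     = 0.8250 × 0.2750 + 0.2375 × 0.7250
     = 0.22687500 + 0.17218750
     = 0.39906250

Step 2: Apply Bayes' theorem
P(H|E) = P(E|H) × P(H) / P(E)
       = 0.22687500 / 0.39906250
       = 0.5685


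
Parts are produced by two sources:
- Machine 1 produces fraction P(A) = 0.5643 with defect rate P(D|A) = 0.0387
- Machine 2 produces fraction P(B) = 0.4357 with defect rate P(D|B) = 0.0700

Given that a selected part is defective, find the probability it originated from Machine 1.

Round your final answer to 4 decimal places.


Let A = from Machine 1, D = defective

Given:
- P(A) = 0.5643, P(B) = 0.4357
- P(D|A) = 0.0387, P(D|B) = 0.0700

Step 1: Find P(D)
P(D) = P(D|A)P(A) + P(D|B)P(B)
     = 0.0387 × 0.5643 + 0.0700 × 0.4357
     = 0.02183841 + 0.03049900
     = 0.05233741

Step 2: Apply Bayes' theorem
P(A|D) = P(D|A)P(A) / P(D)
       = 0.02183841 / 0.05233741
       = 0.4173


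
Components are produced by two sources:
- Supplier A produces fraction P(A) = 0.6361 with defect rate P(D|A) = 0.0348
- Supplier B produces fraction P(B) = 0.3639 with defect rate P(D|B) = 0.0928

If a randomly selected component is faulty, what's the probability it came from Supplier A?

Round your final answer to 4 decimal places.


Let A = from Supplier A, D = faulty

Given:
- P(A) = 0.6361, P(B) = 0.3639
- P(D|A) = 0.0348, P(D|B) = 0.0928

Step 1: Find P(D)
P(D) = P(D|A)P(A) + P(D|B)P(B)
     = 0.0348 × 0.6361 + 0.0928 × 0.3639
     = 0.02213628 + 0.03376992
     = 0.05590620

Step 2: Apply Bayes' theorem
P(A|D) = P(D|A)P(A) / P(D)
       = 0.02213628 / 0.05590620
       = 0.3960


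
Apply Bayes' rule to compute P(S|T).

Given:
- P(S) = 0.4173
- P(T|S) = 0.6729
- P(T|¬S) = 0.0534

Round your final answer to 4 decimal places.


Bayes' theorem: P(S|T) = P(T|S) × P(S) / P(T)

Step 1: Calculate P(T) using law of total probability
P(T) = P(T|S)P(S) + P(T|¬S)P(¬S)
     = 0.6729 × 0.4173 + 0.0534 × 0.5827
     = 0.28080117 + 0.03111618
     = 0.31191735

Step 2: Apply Bayes' theorem
P(S|T) = P(T|S) × P(S) / P(T)
       = 0.28080117 / 0.31191735
       = 0.9002


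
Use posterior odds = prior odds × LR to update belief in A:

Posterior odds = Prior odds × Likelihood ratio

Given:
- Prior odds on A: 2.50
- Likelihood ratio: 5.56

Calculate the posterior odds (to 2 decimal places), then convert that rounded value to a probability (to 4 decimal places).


Step 1: Calculate posterior odds
Posterior odds = Prior odds × LR
               = 2.50 × 5.56
               = 13.90

Step 2: Convert to probability
P(A|E) = Posterior odds / (1 + Posterior odds)
       = 13.90 / (1 + 13.90)
       = 13.90 / 14.90
       = 0.9329

The evidence increased P(A) from 0.7143 to 0.9329.


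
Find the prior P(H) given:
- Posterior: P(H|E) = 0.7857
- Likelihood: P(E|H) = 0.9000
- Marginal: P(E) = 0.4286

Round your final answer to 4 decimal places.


From Bayes' theorem: P(H|E) = P(E|H) × P(H) / P(E)

Rearranging for P(H):
P(H) = P(H|E) × P(E) / P(E|H)
     = 0.7857 × 0.4286 / 0.9000
     = 0.33675102 / 0.9000
     = 0.3742


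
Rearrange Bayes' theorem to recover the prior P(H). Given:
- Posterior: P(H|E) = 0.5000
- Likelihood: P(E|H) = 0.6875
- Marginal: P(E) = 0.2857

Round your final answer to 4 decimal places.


From Bayes' theorem: P(H|E) = P(E|H) × P(H) / P(E)

Rearranging for P(H):
P(H) = P(H|E) × P(E) / P(E|H)
     = 0.5000 × 0.2857 / 0.6875
     = 0.14285000 / 0.6875
     = 0.2078


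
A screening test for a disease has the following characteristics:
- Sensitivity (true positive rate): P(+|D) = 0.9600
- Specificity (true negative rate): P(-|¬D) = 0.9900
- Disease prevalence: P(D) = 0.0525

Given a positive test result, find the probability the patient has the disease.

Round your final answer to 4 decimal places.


Let D = has disease, + = positive test

Given:
- P(D) = 0.0525 (prevalence)
- P(+|D) = 0.9600 (sensitivity)
- P(-|¬D) = 0.9900 (specificity)
- P(+|¬D) = 0.0100 (false positive rate = 1 - specificity)

Step 1: Find P(+)
P(+) = P(+|D)P(D) + P(+|¬D)P(¬D)
     = 0.9600 × 0.0525 + 0.0100 × 0.9475
     = 0.05040000 + 0.00947500
     = 0.05987500

Step 2: Apply Bayes' theorem for P(D|+)
P(D|+) = P(+|D)P(D) / P(+)
       = 0.05040000 / 0.05987500
       = 0.8418


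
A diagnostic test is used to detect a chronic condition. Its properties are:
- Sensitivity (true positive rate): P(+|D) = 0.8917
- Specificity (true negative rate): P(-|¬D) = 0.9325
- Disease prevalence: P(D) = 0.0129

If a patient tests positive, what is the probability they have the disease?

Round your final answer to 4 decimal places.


Let D = has disease, + = positive test

Given:
- P(D) = 0.0129 (prevalence)
- P(+|D) = 0.8917 (sensitivity)
- P(-|¬D) = 0.9325 (specificity)
- P(+|¬D) = 0.0675 (false positive rate = 1 - specificity)

Step 1: Find P(+)
P(+) = P(+|D)P(D) + P(+|¬D)P(¬D)
     = 0.8917 × 0.0129 + 0.0675 × 0.9871
     = 0.01150293 + 0.06662925
     = 0.07813218

Step 2: Apply Bayes' theorem for P(D|+)
P(D|+) = P(+|D)P(D) / P(+)
       = 0.01150293 / 0.07813218
       = 0.1472


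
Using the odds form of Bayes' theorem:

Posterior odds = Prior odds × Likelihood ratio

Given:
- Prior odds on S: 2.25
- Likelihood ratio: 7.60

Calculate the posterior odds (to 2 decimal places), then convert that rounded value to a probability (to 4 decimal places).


Step 1: Calculate posterior odds
Posterior odds = Prior odds × LR
               = 2.25 × 7.60
               = 17.10

Step 2: Convert to probability
P(S|E) = Posterior odds / (1 + Posterior odds)
       = 17.10 / (1 + 17.10)
       = 17.10 / 18.10
       = 0.9448

The evidence increased P(S) from 0.6923 to 0.9448.


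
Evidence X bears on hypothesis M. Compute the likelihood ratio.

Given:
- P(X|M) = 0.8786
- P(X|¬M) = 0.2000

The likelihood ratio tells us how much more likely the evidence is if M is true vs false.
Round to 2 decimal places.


Likelihood Ratio (LR) = P(X|M) / P(X|¬M)

LR = 0.8786 / 0.2000
   = 4.39

The evidence is 4.39 times more likely if M is true than if M is false.
Because LR exceeds 1, X is evidence for M.


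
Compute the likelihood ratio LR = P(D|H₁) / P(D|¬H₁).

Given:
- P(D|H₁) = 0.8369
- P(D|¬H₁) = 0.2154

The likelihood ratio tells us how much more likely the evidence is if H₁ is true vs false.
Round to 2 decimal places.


Likelihood Ratio (LR) = P(D|H₁) / P(D|¬H₁)

LR = 0.8369 / 0.2154
   = 3.89

The evidence is 3.89 times more likely if H₁ is true than if H₁ is false.
LR > 1, so observing D raises the odds in favor of H₁.


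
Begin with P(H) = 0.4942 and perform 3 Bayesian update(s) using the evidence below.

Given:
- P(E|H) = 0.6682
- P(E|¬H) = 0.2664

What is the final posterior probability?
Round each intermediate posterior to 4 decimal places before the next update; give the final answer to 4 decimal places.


Sequential Bayesian updating:

Initial prior: P(H) = 0.4942

Update 1:
  P(E) = 0.6682 × 0.4942 + 0.2664 × 0.5058 = 0.33022444 + 0.13474512 = 0.46496956
  P(H|E) = 0.33022444 / 0.46496956 = 0.7102

Update 2:
  P(E) = 0.6682 × 0.7102 + 0.2664 × 0.2898 = 0.47455564 + 0.07720272 = 0.55175836
  P(H|E) = 0.47455564 / 0.55175836 = 0.8601

Update 3:
  P(E) = 0.6682 × 0.8601 + 0.2664 × 0.1399 = 0.57471882 + 0.03726936 = 0.61198818
  P(H|E) = 0.57471882 / 0.61198818 = 0.9391

Final posterior: 0.9391


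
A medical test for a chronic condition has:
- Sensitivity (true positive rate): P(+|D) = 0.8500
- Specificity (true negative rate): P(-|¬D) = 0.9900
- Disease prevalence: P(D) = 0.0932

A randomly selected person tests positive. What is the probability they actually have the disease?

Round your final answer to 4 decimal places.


Let D = has disease, + = positive test

Given:
- P(D) = 0.0932 (prevalence)
- P(+|D) = 0.8500 (sensitivity)
- P(-|¬D) = 0.9900 (specificity)
- P(+|¬D) = 0.0100 (false positive rate = 1 - specificity)

Step 1: Find P(+)
P(+) = P(+|D)P(D) + P(+|¬D)P(¬D)
     = 0.8500 × 0.0932 + 0.0100 × 0.9068
     = 0.07922000 + 0.00906800
     = 0.08828800

Step 2: Apply Bayes' theorem for P(D|+)
P(D|+) = P(+|D)P(D) / P(+)
       = 0.07922000 / 0.08828800
       = 0.8973


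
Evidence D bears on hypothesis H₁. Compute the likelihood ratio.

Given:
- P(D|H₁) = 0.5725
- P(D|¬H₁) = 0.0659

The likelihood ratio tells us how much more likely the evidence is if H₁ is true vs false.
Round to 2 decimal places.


Likelihood Ratio (LR) = P(D|H₁) / P(D|¬H₁)

LR = 0.5725 / 0.0659
   = 8.69

The evidence is 8.69 times more likely if H₁ is true than if H₁ is false.
Since LR > 1, the evidence supports H₁ over ¬H₁.


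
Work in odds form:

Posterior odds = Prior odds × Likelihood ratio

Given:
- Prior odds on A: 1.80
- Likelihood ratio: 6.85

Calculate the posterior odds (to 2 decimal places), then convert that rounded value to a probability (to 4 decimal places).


Step 1: Calculate posterior odds
Posterior odds = Prior odds × LR
               = 1.80 × 6.85
               = 12.33

Step 2: Convert to probability
P(A|E) = Posterior odds / (1 + Posterior odds)
       = 12.33 / (1 + 12.33)
       = 12.33 / 13.33
       = 0.9250

The evidence increased P(A) from 0.6429 to 0.9250.


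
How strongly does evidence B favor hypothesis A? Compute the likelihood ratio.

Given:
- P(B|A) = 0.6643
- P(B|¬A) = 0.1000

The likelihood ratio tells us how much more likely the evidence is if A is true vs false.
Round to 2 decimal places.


Likelihood Ratio (LR) = P(B|A) / P(B|¬A)

LR = 0.6643 / 0.1000
   = 6.64

The evidence is 6.64 times more likely if A is true than if A is false.
Since LR > 1, the evidence supports A over ¬A.


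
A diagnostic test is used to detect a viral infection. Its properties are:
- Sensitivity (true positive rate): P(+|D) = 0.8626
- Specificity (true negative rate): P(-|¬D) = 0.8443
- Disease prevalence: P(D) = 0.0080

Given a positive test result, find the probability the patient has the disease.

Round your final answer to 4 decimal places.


Let D = has disease, + = positive test

Given:
- P(D) = 0.0080 (prevalence)
- P(+|D) = 0.8626 (sensitivity)
- P(-|¬D) = 0.8443 (specificity)
- P(+|¬D) = 0.1557 (false positive rate = 1 - specificity)

Step 1: Find P(+)
P(+) = P(+|D)P(D) + P(+|¬D)P(¬D)
     = 0.8626 × 0.0080 + 0.1557 × 0.9920
     = 0.00690080 + 0.15445440
     = 0.16135520

Step 2: Apply Bayes' theorem for P(D|+)
P(D|+) = P(+|D)P(D) / P(+)
       = 0.00690080 / 0.16135520
       = 0.0428


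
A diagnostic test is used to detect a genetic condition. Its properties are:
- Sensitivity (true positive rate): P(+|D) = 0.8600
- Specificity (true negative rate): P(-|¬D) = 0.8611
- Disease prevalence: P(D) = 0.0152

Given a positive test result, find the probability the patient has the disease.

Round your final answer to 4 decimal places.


Let D = has disease, + = positive test

Given:
- P(D) = 0.0152 (prevalence)
- P(+|D) = 0.8600 (sensitivity)
- P(-|¬D) = 0.8611 (specificity)
- P(+|¬D) = 0.1389 (false positive rate = 1 - specificity)

Step 1: Find P(+)
P(+) = P(+|D)P(D) + P(+|¬D)P(¬D)
     = 0.8600 × 0.0152 + 0.1389 × 0.9848
     = 0.01307200 + 0.13678872
     = 0.14986072

Step 2: Apply Bayes' theorem for P(D|+)
P(D|+) = P(+|D)P(D) / P(+)
       = 0.01307200 / 0.14986072
       = 0.0872


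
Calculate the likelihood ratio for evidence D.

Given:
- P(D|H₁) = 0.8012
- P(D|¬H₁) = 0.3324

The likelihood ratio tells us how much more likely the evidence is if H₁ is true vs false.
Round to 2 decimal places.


Likelihood Ratio (LR) = P(D|H₁) / P(D|¬H₁)

LR = 0.8012 / 0.3324
   = 2.41

The evidence is 2.41 times more likely if H₁ is true than if H₁ is false.
Since LR > 1, the evidence supports H₁ over ¬H₁.


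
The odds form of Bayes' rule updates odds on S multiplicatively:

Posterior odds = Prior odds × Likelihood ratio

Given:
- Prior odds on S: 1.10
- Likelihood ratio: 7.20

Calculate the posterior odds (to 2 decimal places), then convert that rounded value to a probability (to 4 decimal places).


Step 1: Calculate posterior odds
Posterior odds = Prior odds × LR
               = 1.10 × 7.20
               = 7.92

Step 2: Convert to probability
P(S|E) = Posterior odds / (1 + Posterior odds)
       = 7.92 / (1 + 7.92)
       = 7.92 / 8.92
       = 0.8879

The evidence increased P(S) from 0.5238 to 0.8879.


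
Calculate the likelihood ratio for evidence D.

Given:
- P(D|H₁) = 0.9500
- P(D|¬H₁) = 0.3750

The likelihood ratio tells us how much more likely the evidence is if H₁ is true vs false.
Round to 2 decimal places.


Likelihood Ratio (LR) = P(D|H₁) / P(D|¬H₁)

LR = 0.9500 / 0.3750
   = 2.53

The evidence is 2.53 times more likely if H₁ is true than if H₁ is false.
Because LR exceeds 1, D is evidence for H₁.


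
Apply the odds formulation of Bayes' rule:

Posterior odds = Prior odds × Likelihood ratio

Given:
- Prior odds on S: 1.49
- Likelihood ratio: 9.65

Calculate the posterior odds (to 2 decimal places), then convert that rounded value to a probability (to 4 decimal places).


Step 1: Calculate posterior odds
Posterior odds = Prior odds × LR
               = 1.49 × 9.65
               = 14.38

Step 2: Convert to probability
P(S|E) = Posterior odds / (1 + Posterior odds)
       = 14.38 / (1 + 14.38)
       = 14.38 / 15.38
       = 0.9350

The evidence increased P(S) from 0.5984 to 0.9350.


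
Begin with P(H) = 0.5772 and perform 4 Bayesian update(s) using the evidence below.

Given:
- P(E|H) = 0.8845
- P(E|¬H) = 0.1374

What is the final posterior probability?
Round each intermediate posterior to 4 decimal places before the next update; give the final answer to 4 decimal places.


Sequential Bayesian updating:

Initial prior: P(H) = 0.5772

Update 1:
  P(E) = 0.8845 × 0.5772 + 0.1374 × 0.4228 = 0.51053340 + 0.05809272 = 0.56862612
  P(H|E) = 0.51053340 / 0.56862612 = 0.8978

Update 2:
  P(E) = 0.8845 × 0.8978 + 0.1374 × 0.1022 = 0.79410410 + 0.01404228 = 0.80814638
  P(H|E) = 0.79410410 / 0.80814638 = 0.9826

Update 3:
  P(E) = 0.8845 × 0.9826 + 0.1374 × 0.0174 = 0.86910970 + 0.00239076 = 0.87150046
  P(H|E) = 0.86910970 / 0.87150046 = 0.9973

Update 4:
  P(E) = 0.8845 × 0.9973 + 0.1374 × 0.0027 = 0.88211185 + 0.00037098 = 0.88248283
  P(H|E) = 0.88211185 / 0.88248283 = 0.9996

Final posterior: 0.9996


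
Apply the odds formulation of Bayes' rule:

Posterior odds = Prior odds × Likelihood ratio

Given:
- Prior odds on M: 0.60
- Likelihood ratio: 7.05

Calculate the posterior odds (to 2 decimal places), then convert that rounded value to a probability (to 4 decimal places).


Step 1: Calculate posterior odds
Posterior odds = Prior odds × LR
               = 0.60 × 7.05
               = 4.23

Step 2: Convert to probability
P(M|E) = Posterior odds / (1 + Posterior odds)
       = 4.23 / (1 + 4.23)
       = 4.23 / 5.23
       = 0.8088

The evidence increased P(M) from 0.3750 to 0.8088.


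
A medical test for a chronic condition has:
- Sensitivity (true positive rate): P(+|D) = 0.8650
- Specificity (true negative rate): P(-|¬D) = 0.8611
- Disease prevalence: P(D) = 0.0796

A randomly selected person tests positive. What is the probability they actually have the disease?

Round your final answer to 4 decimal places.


Let D = has disease, + = positive test

Given:
- P(D) = 0.0796 (prevalence)
- P(+|D) = 0.8650 (sensitivity)
- P(-|¬D) = 0.8611 (specificity)
- P(+|¬D) = 0.1389 (false positive rate = 1 - specificity)

Step 1: Find P(+)
P(+) = P(+|D)P(D) + P(+|¬D)P(¬D)
     = 0.8650 × 0.0796 + 0.1389 × 0.9204
     = 0.06885400 + 0.12784356
     = 0.19669756

Step 2: Apply Bayes' theorem for P(D|+)
P(D|+) = P(+|D)P(D) / P(+)
       = 0.06885400 / 0.19669756
       = 0.3501


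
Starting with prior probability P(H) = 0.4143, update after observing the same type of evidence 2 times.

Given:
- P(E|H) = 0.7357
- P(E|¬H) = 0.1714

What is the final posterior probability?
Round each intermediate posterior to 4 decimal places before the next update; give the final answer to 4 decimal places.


Sequential Bayesian updating:

Initial prior: P(H) = 0.4143

Update 1:
  P(E) = 0.7357 × 0.4143 + 0.1714 × 0.5857 = 0.30480051 + 0.10038898 = 0.40518949
  P(H|E) = 0.30480051 / 0.40518949 = 0.7522

Update 2:
  P(E) = 0.7357 × 0.7522 + 0.1714 × 0.2478 = 0.55339354 + 0.04247292 = 0.59586646
  P(H|E) = 0.55339354 / 0.59586646 = 0.9287

Final posterior: 0.9287


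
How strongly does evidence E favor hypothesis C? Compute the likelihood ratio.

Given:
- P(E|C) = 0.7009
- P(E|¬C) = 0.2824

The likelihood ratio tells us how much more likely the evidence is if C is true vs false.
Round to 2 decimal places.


Likelihood Ratio (LR) = P(E|C) / P(E|¬C)

LR = 0.7009 / 0.2824
   = 2.48

The evidence is 2.48 times more likely if C is true than if C is false.
Because LR exceeds 1, E is evidence for C.


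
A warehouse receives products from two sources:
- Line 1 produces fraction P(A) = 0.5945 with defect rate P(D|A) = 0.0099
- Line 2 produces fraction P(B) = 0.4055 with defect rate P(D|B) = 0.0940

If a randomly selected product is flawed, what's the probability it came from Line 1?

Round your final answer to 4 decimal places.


Let A = from Line 1, D = flawed

Given:
- P(A) = 0.5945, P(B) = 0.4055
- P(D|A) = 0.0099, P(D|B) = 0.0940

Step 1: Find P(D)
P(D) = P(D|A)P(A) + P(D|B)P(B)
     = 0.0099 × 0.5945 + 0.0940 × 0.4055
     = 0.00588555 + 0.03811700
     = 0.04400255

Step 2: Apply Bayes' theorem
P(A|D) = P(D|A)P(A) / P(D)
       = 0.00588555 / 0.04400255
       = 0.1338


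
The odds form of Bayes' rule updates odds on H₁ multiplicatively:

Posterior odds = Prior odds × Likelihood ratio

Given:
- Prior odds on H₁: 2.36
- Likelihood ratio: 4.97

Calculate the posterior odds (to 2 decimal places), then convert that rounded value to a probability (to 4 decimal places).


Step 1: Calculate posterior odds
Posterior odds = Prior odds × LR
               = 2.36 × 4.97
               = 11.73

Step 2: Convert to probability
P(H₁|E) = Posterior odds / (1 + Posterior odds)
       = 11.73 / (1 + 11.73)
       = 11.73 / 12.73
       = 0.9214

The evidence increased P(H₁) from 0.7024 to 0.9214.


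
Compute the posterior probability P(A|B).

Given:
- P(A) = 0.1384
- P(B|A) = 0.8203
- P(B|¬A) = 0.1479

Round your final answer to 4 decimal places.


Bayes' theorem: P(A|B) = P(B|A) × P(A) / P(B)

Step 1: Calculate P(B) using law of total probability
P(B) = P(B|A)P(A) + P(B|¬A)P(¬A)
     = 0.8203 × 0.1384 + 0.1479 × 0.8616
     = 0.11352952 + 0.12743064
     = 0.24096016

Step 2: Apply Bayes' theorem
P(A|B) = P(B|A) × P(A) / P(B)
       = 0.11352952 / 0.24096016
       = 0.4712


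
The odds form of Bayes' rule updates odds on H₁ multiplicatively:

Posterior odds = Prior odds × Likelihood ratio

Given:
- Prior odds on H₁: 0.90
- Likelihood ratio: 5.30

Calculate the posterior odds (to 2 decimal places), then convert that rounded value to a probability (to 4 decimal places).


Step 1: Calculate posterior odds
Posterior odds = Prior odds × LR
               = 0.90 × 5.30
               = 4.77

Step 2: Convert to probability
P(H₁|E) = Posterior odds / (1 + Posterior odds)
       = 4.77 / (1 + 4.77)
       = 4.77 / 5.77
       = 0.8267

The evidence increased P(H₁) from 0.4737 to 0.8267.


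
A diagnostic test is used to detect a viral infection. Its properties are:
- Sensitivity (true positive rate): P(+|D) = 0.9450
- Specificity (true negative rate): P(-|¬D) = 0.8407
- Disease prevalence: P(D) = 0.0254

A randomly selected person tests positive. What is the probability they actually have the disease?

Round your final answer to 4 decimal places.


Let D = has disease, + = positive test

Given:
- P(D) = 0.0254 (prevalence)
- P(+|D) = 0.9450 (sensitivity)
- P(-|¬D) = 0.8407 (specificity)
- P(+|¬D) = 0.1593 (false positive rate = 1 - specificity)

Step 1: Find P(+)
P(+) = P(+|D)P(D) + P(+|¬D)P(¬D)
     = 0.9450 × 0.0254 + 0.1593 × 0.9746
     = 0.02400300 + 0.15525378
     = 0.17925678

Step 2: Apply Bayes' theorem for P(D|+)
P(D|+) = P(+|D)P(D) / P(+)
       = 0.02400300 / 0.17925678
       = 0.1339


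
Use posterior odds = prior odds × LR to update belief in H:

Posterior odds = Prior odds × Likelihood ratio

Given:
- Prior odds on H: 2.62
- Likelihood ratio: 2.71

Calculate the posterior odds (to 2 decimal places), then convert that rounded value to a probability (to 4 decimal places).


Step 1: Calculate posterior odds
Posterior odds = Prior odds × LR
               = 2.62 × 2.71
               = 7.10

Step 2: Convert to probability
P(H|E) = Posterior odds / (1 + Posterior odds)
       = 7.10 / (1 + 7.10)
       = 7.10 / 8.10
       = 0.8765

The evidence increased P(H) from 0.7238 to 0.8765.


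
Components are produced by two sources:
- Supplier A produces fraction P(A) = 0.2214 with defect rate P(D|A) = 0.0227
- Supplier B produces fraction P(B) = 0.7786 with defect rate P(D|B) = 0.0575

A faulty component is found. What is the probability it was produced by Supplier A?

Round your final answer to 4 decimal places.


Let A = from Supplier A, D = faulty

Given:
- P(A) = 0.2214, P(B) = 0.7786
- P(D|A) = 0.0227, P(D|B) = 0.0575

Step 1: Find P(D)
P(D) = P(D|A)P(A) + P(D|B)P(B)
     = 0.0227 × 0.2214 + 0.0575 × 0.7786
     = 0.00502578 + 0.04476950
     = 0.04979528

Step 2: Apply Bayes' theorem
P(A|D) = P(D|A)P(A) / P(D)
       = 0.00502578 / 0.04979528
       = 0.1009


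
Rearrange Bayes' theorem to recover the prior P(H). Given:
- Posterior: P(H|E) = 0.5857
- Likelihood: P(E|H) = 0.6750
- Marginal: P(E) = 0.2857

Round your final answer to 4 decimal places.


From Bayes' theorem: P(H|E) = P(E|H) × P(H) / P(E)

Rearranging for P(H):
P(H) = P(H|E) × P(E) / P(E|H)
     = 0.5857 × 0.2857 / 0.6750
     = 0.16733449 / 0.6750
     = 0.2479
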